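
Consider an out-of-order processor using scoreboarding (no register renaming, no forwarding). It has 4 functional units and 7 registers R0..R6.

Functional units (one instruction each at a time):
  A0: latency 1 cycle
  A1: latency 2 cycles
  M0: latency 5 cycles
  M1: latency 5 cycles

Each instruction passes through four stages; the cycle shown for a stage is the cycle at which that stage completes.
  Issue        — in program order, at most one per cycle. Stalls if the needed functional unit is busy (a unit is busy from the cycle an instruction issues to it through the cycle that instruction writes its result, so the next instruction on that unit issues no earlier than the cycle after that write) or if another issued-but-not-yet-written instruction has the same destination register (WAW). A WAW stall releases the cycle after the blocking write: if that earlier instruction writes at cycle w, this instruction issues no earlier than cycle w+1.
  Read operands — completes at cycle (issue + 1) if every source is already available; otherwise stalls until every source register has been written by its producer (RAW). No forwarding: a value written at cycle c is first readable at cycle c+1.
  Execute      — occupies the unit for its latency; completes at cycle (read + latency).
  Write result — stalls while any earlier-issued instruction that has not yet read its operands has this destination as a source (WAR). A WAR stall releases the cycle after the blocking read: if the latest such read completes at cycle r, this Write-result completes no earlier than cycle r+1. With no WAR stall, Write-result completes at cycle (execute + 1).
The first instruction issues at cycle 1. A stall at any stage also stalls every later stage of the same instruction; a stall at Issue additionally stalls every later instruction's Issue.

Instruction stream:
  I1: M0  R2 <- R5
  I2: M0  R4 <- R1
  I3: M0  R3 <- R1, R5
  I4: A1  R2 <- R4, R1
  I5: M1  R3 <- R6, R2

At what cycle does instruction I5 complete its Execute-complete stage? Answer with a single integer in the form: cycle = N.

cycle = 31

  I1 | 1 | 2 | 7 | 8
  I2 | 9 | 10 | 15 | 16   struct: M0 busy until I1 writes@8
  I3 | 17 | 18 | 23 | 24   struct: M0 busy until I2 writes@16
  I4 | 18 | 19 | 21 | 22
  I5 | 25 | 26 | 31 | 32   WAW R3: wait I3 write@24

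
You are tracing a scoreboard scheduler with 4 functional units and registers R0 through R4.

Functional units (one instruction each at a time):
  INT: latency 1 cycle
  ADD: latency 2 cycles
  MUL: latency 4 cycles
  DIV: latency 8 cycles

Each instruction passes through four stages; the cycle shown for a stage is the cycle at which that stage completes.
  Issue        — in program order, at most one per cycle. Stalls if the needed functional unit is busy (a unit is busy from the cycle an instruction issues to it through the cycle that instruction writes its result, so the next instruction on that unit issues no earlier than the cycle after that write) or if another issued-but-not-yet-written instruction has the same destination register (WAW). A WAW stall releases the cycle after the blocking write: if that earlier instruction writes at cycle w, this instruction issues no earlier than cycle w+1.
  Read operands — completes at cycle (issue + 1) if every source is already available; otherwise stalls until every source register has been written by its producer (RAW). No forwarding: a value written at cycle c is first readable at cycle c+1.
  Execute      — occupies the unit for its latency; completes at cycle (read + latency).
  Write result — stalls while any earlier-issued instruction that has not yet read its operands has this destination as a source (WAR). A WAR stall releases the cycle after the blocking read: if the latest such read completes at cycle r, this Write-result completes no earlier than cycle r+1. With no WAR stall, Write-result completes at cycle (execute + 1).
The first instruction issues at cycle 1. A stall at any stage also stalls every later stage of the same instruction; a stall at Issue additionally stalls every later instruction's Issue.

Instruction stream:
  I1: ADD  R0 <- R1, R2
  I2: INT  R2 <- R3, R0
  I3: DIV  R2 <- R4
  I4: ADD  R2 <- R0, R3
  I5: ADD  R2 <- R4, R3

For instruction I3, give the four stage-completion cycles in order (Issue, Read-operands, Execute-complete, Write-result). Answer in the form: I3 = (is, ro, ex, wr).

t=1  I1 dispatched to ADD
t=2  I1 operands ready; I2 dispatched to INT
t=4  I1 complete
t=5  R0←I1
t=6  I2 operands ready
t=7  I2 complete
t=8  R2←I2
t=9  I3 dispatched to DIV
t=10  I3 operands ready
t=18  I3 complete
t=19  R2←I3
t=20  I4 dispatched to ADD
t=21  I4 operands ready
t=23  I4 complete
t=24  R2←I4
t=25  I5 dispatched to ADD
t=26  I5 operands ready
t=28  I5 complete
t=29  R2←I5

I3 = (9, 10, 18, 19)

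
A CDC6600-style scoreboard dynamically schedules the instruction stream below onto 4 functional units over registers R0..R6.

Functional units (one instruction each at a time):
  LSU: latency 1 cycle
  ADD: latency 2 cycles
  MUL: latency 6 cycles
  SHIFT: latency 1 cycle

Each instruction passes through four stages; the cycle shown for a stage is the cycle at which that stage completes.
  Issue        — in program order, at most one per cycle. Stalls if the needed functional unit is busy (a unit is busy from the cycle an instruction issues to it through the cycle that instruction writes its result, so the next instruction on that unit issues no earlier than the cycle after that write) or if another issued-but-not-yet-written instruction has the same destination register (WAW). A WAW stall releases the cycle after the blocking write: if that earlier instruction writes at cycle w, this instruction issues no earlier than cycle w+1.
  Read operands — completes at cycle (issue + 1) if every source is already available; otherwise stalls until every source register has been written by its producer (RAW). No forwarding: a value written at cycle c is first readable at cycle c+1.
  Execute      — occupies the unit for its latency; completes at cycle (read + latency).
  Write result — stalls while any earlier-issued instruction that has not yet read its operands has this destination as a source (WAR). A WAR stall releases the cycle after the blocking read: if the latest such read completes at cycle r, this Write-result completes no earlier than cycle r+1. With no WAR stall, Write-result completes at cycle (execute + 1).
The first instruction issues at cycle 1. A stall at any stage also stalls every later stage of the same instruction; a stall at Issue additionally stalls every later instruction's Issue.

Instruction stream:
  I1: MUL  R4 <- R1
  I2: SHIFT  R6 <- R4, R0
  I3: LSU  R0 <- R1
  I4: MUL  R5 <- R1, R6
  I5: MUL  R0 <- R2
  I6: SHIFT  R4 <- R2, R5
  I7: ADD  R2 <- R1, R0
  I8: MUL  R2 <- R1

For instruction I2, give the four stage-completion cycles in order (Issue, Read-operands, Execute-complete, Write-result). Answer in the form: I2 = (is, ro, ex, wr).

t=1  I1 issues→MUL
t=2  I1 reads | I2 issues→SHIFT
t=3  I3 issues→LSU
t=4  I3 reads
t=5  I3 exec-done
t=8  I1 exec-done
t=9  I1 writes R4
t=10  I2 reads | I4 issues→MUL
t=11  I2 exec-done | I3 writes R0
t=12  I2 writes R6
t=13  I4 reads
t=19  I4 exec-done
t=20  I4 writes R5
t=21  I5 issues→MUL
t=22  I5 reads | I6 issues→SHIFT
t=23  I6 reads | I7 issues→ADD
t=24  I6 exec-done
t=25  I6 writes R4
t=28  I5 exec-done
t=29  I5 writes R0
t=30  I7 reads
t=32  I7 exec-done
t=33  I7 writes R2
t=34  I8 issues→MUL
t=35  I8 reads
t=41  I8 exec-done
t=42  I8 writes R2

I2 = (2, 10, 11, 12)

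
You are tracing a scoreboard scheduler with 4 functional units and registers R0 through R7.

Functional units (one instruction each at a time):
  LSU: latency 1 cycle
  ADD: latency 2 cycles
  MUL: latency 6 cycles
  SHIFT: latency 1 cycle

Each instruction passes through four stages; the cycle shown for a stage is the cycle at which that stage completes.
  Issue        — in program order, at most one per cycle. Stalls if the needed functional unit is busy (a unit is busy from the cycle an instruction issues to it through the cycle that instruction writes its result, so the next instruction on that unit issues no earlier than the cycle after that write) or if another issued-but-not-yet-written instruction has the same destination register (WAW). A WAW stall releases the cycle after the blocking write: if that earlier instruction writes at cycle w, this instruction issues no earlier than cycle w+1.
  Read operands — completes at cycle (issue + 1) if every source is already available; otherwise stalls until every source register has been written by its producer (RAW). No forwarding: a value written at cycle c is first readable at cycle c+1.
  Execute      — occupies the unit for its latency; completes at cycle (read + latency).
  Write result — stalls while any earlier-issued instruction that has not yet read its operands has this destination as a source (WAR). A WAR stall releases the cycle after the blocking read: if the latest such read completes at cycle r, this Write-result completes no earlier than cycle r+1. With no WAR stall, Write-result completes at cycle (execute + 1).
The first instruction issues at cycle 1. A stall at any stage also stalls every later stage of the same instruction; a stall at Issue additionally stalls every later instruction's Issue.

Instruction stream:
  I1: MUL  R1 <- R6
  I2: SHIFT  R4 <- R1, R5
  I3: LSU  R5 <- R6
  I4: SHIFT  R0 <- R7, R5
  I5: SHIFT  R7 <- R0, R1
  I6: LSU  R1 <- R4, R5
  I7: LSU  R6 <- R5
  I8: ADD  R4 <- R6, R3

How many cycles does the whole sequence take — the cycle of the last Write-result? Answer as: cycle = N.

[1] I1→MUL
[2] I1 RO, I2→SHIFT
[3] I3→LSU
[4] I3 RO
[5] I3 EX
[8] I1 EX
[9] I1 WR R1
[10] I2 RO
[11] I2 EX, I3 WR R5
[12] I2 WR R4
[13] I4→SHIFT
[14] I4 RO
[15] I4 EX
[16] I4 WR R0
[17] I5→SHIFT
[18] I5 RO, I6→LSU
[19] I5 EX, I6 RO
[20] I5 WR R7, I6 EX
[21] I6 WR R1
[22] I7→LSU
[23] I7 RO, I8→ADD
[24] I7 EX
[25] I7 WR R6
[26] I8 RO
[28] I8 EX
[29] I8 WR R4

cycle = 29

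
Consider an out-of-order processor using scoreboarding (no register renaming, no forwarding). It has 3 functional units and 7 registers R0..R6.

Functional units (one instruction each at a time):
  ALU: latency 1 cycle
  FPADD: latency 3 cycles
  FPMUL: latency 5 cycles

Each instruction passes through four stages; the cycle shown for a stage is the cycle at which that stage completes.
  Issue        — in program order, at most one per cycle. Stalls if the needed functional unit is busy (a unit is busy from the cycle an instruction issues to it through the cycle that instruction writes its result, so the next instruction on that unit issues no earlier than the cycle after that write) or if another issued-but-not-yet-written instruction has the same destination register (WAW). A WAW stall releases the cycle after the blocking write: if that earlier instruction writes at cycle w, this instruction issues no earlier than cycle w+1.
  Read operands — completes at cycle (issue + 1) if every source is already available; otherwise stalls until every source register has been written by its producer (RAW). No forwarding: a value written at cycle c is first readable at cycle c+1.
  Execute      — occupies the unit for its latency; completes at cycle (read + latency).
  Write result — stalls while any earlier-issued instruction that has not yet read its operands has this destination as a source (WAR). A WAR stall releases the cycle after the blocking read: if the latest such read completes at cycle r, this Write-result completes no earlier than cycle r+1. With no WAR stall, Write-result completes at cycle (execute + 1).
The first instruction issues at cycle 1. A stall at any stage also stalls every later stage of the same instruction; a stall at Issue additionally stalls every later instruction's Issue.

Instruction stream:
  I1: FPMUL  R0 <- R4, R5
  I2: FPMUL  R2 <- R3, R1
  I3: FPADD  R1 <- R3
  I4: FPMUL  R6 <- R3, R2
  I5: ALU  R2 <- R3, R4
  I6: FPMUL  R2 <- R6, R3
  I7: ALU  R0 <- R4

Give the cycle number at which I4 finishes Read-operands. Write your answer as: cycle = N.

cycle = 18

c1: I1 dispatched to FPMUL
c2: I1 operands ready
c7: I1 complete
c8: R0←I1
c9: I2 dispatched to FPMUL
c10: I2 operands ready · I3 dispatched to FPADD
c11: I3 operands ready
c14: I3 complete
c15: I2 complete · R1←I3
c16: R2←I2
c17: I4 dispatched to FPMUL
c18: I4 operands ready · I5 dispatched to ALU
c19: I5 operands ready
c20: I5 complete
c21: R2←I5
c23: I4 complete
c24: R6←I4
c25: I6 dispatched to FPMUL
c26: I6 operands ready · I7 dispatched to ALU
c27: I7 operands ready
c28: I7 complete
c29: R0←I7
c31: I6 complete
c32: R2←I6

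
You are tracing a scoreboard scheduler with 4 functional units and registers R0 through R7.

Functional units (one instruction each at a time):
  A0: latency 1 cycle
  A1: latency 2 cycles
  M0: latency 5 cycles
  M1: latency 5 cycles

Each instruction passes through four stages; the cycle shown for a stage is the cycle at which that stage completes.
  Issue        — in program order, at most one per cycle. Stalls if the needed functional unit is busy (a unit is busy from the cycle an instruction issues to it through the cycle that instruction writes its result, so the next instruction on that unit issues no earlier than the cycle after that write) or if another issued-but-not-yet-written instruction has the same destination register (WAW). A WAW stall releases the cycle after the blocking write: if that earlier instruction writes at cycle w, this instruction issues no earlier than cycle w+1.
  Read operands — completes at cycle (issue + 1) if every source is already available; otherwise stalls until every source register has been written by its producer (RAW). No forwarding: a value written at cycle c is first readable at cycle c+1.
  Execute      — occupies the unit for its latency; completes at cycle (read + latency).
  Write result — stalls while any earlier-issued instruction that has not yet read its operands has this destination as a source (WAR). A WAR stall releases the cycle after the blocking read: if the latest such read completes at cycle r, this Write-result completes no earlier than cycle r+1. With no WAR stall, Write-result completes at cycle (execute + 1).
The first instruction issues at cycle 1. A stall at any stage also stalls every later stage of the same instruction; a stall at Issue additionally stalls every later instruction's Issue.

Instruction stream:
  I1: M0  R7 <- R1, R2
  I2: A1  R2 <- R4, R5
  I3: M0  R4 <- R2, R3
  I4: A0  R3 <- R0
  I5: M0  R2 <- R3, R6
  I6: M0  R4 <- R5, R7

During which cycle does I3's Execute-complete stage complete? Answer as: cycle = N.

1) issue 1, read 2, done 7, write 8
2) issue 2, read 3, done 5, write 6
3) issue 9, read 10, done 15, write 16  <struct: M0 busy until I1 writes@8>
4) issue 10, read 11, done 12, write 13
5) issue 17, read 18, done 23, write 24  <struct: M0 busy until I3 writes@16>
6) issue 25, read 26, done 31, write 32  <struct: M0 busy until I5 writes@24>

cycle = 15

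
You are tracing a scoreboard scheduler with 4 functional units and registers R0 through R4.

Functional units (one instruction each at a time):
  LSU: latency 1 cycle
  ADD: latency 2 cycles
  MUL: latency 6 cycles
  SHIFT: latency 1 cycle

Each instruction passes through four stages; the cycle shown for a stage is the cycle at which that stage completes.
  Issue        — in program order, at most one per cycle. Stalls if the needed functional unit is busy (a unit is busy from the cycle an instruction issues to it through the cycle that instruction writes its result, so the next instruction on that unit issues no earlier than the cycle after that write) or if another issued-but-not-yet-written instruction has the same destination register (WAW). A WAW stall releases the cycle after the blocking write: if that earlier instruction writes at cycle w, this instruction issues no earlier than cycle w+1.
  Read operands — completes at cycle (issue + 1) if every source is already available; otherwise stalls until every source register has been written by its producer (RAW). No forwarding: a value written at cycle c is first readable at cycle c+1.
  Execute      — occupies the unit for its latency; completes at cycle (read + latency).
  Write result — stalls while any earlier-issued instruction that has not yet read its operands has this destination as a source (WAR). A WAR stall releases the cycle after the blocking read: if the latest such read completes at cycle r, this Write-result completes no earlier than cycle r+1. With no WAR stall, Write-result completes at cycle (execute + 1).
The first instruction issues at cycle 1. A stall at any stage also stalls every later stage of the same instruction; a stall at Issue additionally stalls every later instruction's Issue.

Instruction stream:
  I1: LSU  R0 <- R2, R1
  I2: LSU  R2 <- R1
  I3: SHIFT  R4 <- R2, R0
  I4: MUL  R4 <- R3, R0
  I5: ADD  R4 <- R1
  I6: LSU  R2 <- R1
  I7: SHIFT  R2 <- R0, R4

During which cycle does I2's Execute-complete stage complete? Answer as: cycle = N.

c1: I1→LSU
c2: I1 RO
c3: I1 EX
c4: I1 WR R0
c5: I2→LSU
c6: I2 RO · I3→SHIFT
c7: I2 EX
c8: I2 WR R2
c9: I3 RO
c10: I3 EX
c11: I3 WR R4
c12: I4→MUL
c13: I4 RO
c19: I4 EX
c20: I4 WR R4
c21: I5→ADD
c22: I5 RO · I6→LSU
c23: I6 RO
c24: I5 EX · I6 EX
c25: I5 WR R4 · I6 WR R2
c26: I7→SHIFT
c27: I7 RO
c28: I7 EX
c29: I7 WR R2

cycle = 7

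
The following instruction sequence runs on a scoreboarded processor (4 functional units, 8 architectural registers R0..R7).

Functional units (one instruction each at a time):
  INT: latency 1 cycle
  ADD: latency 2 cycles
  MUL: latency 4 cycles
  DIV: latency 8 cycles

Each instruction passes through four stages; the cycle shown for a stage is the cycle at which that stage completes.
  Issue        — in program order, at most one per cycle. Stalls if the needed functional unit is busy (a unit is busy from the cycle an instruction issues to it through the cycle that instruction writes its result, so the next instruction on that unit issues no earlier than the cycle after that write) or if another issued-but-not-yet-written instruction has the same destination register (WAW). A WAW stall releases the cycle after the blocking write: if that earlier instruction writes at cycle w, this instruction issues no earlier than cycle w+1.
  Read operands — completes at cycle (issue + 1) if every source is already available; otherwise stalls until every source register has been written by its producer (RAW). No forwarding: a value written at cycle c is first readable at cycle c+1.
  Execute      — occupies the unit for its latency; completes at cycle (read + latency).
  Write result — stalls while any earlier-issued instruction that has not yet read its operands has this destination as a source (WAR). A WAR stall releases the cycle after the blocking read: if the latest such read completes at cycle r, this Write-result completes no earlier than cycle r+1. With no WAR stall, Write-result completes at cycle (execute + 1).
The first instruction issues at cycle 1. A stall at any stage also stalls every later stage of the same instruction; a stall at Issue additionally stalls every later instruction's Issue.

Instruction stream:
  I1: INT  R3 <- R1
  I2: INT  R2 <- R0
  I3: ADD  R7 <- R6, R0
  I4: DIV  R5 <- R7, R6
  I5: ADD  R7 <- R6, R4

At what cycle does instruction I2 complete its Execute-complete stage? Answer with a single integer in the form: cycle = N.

cycle = 7

I1: IS=1 RO=2 EX=3 WR=4
I2: IS=5 RO=6 EX=7 WR=8  [struct: INT busy until I1 writes@4]
I3: IS=6 RO=7 EX=9 WR=10
I4: IS=7 RO=11 EX=19 WR=20  [RAW R7: wait I3 write@10]
I5: IS=11 RO=12 EX=14 WR=15  [struct: ADD busy until I3 writes@10]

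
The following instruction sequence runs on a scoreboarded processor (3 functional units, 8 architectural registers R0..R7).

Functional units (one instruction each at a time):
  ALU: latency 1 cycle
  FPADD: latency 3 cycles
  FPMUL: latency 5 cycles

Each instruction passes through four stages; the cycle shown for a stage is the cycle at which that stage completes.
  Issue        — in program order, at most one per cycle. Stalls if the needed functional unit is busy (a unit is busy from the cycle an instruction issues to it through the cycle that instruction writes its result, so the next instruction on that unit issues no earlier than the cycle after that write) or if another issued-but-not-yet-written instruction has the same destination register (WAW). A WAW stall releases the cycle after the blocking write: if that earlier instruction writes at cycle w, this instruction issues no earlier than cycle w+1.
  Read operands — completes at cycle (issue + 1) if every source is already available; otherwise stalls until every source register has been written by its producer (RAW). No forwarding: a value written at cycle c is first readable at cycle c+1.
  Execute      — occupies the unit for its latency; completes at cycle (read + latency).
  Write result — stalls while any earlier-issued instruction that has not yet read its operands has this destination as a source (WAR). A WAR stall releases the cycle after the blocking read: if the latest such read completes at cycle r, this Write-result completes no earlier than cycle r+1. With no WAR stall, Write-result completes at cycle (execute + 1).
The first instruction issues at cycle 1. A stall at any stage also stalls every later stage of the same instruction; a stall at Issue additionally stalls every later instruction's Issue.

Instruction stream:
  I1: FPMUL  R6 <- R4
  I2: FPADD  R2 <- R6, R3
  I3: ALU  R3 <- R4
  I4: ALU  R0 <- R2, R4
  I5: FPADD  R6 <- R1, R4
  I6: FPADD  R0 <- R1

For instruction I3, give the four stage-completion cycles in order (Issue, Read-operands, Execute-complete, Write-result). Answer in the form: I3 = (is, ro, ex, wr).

  I1 | 1 | 2 | 7 | 8
  I2 | 2 | 9 | 12 | 13   RAW R6: wait I1 write@8
  I3 | 3 | 4 | 5 | 10   WAR R3: wait I2 read@9
  I4 | 11 | 14 | 15 | 16   struct: ALU busy until I3 writes@10 · RAW R2: wait I2 write@13
  I5 | 14 | 15 | 18 | 19   struct: FPADD busy until I2 writes@13
  I6 | 20 | 21 | 24 | 25   struct: FPADD busy until I5 writes@19

I3 = (3, 4, 5, 10)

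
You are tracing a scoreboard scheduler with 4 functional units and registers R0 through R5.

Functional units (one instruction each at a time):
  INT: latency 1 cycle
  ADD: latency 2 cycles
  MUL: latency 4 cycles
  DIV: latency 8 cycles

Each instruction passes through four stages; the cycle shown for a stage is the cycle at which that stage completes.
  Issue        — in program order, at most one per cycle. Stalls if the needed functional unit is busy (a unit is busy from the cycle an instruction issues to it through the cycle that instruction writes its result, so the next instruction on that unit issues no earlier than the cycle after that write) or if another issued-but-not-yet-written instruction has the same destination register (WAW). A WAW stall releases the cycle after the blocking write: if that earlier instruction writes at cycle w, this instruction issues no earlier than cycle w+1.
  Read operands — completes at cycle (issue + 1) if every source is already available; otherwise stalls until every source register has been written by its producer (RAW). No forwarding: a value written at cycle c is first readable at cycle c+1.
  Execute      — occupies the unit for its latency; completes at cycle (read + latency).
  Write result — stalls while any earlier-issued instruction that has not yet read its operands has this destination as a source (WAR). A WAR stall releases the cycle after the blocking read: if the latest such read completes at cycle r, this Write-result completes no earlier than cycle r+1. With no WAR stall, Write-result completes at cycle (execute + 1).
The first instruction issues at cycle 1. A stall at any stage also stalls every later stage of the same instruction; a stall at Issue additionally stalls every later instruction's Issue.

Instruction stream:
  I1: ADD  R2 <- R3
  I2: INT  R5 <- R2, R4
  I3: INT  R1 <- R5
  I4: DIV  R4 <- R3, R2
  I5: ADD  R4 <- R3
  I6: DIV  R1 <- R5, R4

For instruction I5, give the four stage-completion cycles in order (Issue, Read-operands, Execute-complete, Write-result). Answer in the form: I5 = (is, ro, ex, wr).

[1] I1 dispatched to ADD
[2] I1 operands ready, I2 dispatched to INT
[4] I1 complete
[5] R2←I1
[6] I2 operands ready
[7] I2 complete
[8] R5←I2
[9] I3 dispatched to INT
[10] I3 operands ready, I4 dispatched to DIV
[11] I3 complete, I4 operands ready
[12] R1←I3
[19] I4 complete
[20] R4←I4
[21] I5 dispatched to ADD
[22] I5 operands ready, I6 dispatched to DIV
[24] I5 complete
[25] R4←I5
[26] I6 operands ready
[34] I6 complete
[35] R1←I6

I5 = (21, 22, 24, 25)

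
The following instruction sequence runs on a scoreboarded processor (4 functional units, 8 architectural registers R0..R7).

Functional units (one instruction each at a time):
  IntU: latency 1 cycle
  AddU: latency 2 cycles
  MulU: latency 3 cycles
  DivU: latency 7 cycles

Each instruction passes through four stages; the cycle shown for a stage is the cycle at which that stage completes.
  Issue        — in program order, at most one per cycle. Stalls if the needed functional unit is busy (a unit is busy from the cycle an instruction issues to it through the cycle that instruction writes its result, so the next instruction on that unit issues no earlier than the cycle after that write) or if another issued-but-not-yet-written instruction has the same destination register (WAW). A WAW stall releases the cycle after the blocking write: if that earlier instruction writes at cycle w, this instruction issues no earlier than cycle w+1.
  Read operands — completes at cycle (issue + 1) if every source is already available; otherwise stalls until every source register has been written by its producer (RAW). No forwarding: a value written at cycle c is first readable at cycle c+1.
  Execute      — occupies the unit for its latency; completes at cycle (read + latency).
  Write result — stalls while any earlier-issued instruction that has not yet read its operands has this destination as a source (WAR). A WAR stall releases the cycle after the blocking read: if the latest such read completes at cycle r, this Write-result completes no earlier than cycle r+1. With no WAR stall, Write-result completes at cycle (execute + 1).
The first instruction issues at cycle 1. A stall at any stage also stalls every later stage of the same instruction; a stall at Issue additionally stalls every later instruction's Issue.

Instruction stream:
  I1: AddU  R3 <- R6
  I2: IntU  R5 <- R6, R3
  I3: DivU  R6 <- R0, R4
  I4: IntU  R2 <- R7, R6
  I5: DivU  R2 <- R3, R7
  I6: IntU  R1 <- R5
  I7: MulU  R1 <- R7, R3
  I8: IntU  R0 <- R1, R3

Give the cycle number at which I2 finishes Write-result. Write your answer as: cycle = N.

cycle = 8

[1] I1 dispatched to AddU
[2] I1 operands ready; I2 dispatched to IntU
[3] I3 dispatched to DivU
[4] I1 complete; I3 operands ready
[5] R3←I1
[6] I2 operands ready
[7] I2 complete
[8] R5←I2
[9] I4 dispatched to IntU
[11] I3 complete
[12] R6←I3
[13] I4 operands ready
[14] I4 complete
[15] R2←I4
[16] I5 dispatched to DivU
[17] I5 operands ready; I6 dispatched to IntU
[18] I6 operands ready
[19] I6 complete
[20] R1←I6
[21] I7 dispatched to MulU
[22] I7 operands ready; I8 dispatched to IntU
[24] I5 complete
[25] R2←I5; I7 complete
[26] R1←I7
[27] I8 operands ready
[28] I8 complete
[29] R0←I8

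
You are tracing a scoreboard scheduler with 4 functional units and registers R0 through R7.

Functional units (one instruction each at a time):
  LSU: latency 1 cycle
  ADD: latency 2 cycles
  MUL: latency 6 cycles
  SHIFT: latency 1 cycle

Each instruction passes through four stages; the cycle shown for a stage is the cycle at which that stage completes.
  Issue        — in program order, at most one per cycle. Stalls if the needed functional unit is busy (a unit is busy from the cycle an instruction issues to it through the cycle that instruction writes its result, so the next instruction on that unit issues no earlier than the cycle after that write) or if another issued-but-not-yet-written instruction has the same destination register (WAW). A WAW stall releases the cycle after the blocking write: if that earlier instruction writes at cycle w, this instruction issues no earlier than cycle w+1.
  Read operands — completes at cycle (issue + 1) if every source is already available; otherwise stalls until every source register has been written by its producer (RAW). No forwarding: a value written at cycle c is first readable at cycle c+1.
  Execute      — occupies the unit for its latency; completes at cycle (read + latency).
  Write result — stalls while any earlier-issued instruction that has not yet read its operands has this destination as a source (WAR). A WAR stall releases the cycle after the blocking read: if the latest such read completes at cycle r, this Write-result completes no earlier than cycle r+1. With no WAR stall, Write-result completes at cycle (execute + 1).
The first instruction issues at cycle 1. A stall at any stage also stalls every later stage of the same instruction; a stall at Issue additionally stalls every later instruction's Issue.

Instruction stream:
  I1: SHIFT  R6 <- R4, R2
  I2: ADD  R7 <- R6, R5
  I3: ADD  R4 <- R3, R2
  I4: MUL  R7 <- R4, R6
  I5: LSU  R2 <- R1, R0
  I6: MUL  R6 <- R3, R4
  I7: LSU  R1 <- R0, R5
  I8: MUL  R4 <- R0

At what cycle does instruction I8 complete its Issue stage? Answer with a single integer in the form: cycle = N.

cycle = 31

cycle 1: I1→SHIFT
cycle 2: I1 RO, I2→ADD
cycle 3: I1 EX
cycle 4: I1 WR R6
cycle 5: I2 RO
cycle 7: I2 EX
cycle 8: I2 WR R7
cycle 9: I3→ADD
cycle 10: I3 RO, I4→MUL
cycle 11: I5→LSU
cycle 12: I3 EX, I5 RO
cycle 13: I3 WR R4, I5 EX
cycle 14: I4 RO, I5 WR R2
cycle 20: I4 EX
cycle 21: I4 WR R7
cycle 22: I6→MUL
cycle 23: I6 RO, I7→LSU
cycle 24: I7 RO
cycle 25: I7 EX
cycle 26: I7 WR R1
cycle 29: I6 EX
cycle 30: I6 WR R6
cycle 31: I8→MUL
cycle 32: I8 RO
cycle 38: I8 EX
cycle 39: I8 WR R4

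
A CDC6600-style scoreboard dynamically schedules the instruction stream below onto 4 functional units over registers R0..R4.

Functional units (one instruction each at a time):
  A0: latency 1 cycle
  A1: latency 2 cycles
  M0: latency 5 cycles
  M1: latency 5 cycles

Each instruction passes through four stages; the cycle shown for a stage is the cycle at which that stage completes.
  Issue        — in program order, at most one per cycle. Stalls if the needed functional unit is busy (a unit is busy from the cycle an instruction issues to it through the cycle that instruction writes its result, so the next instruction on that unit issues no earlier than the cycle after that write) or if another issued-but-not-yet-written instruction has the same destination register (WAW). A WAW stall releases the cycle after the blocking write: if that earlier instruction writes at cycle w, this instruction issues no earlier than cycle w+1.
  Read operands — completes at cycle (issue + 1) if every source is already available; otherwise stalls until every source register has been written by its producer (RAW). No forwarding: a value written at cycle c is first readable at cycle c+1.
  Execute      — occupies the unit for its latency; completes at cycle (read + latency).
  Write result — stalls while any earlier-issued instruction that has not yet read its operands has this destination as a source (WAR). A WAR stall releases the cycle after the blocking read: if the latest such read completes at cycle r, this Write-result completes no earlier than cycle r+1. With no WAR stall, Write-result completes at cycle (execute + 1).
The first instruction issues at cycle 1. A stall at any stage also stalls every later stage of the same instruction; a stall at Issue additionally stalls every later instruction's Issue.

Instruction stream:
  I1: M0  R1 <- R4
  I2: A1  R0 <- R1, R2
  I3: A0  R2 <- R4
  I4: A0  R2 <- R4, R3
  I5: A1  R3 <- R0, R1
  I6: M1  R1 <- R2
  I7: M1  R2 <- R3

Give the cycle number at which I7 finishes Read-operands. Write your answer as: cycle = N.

cycle = 23

I1: IS=1 RO=2 EX=7 WR=8
I2: IS=2 RO=9 EX=11 WR=12  [RAW R1: wait I1 write@8]
I3: IS=3 RO=4 EX=5 WR=10  [WAR R2: wait I2 read@9]
I4: IS=11 RO=12 EX=13 WR=14  [struct: A0 busy until I3 writes@10]
I5: IS=13 RO=14 EX=16 WR=17  [struct: A1 busy until I2 writes@12]
I6: IS=14 RO=15 EX=20 WR=21
I7: IS=22 RO=23 EX=28 WR=29  [struct: M1 busy until I6 writes@21]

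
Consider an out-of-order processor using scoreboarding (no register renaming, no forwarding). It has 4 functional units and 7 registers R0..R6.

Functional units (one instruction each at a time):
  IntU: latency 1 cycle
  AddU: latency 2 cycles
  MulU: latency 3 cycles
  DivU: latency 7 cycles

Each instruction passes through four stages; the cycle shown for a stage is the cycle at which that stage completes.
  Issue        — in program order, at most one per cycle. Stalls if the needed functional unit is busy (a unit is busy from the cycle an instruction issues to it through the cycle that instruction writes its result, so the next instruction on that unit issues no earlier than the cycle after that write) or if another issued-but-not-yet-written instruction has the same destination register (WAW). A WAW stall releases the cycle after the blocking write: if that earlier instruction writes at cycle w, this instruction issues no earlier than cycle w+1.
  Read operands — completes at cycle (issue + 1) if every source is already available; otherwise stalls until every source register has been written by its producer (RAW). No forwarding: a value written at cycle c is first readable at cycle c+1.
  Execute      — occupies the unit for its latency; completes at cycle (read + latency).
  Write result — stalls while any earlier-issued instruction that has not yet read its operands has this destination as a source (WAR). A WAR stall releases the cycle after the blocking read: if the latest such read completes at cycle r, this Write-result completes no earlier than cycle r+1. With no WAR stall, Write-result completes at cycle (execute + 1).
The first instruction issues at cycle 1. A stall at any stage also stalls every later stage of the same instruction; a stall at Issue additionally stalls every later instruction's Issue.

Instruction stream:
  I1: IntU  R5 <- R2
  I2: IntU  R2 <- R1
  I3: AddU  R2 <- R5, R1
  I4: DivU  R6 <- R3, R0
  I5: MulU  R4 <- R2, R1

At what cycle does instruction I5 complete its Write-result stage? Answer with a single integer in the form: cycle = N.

cycle = 18

I1  is:1  ro:2  ex:3  wr:4
I2  is:5  ro:6  ex:7  wr:8  — struct: IntU busy until I1 writes@4
I3  is:9  ro:10  ex:12  wr:13  — WAW R2: wait I2 write@8
I4  is:10  ro:11  ex:18  wr:19
I5  is:11  ro:14  ex:17  wr:18  — RAW R2: wait I3 write@13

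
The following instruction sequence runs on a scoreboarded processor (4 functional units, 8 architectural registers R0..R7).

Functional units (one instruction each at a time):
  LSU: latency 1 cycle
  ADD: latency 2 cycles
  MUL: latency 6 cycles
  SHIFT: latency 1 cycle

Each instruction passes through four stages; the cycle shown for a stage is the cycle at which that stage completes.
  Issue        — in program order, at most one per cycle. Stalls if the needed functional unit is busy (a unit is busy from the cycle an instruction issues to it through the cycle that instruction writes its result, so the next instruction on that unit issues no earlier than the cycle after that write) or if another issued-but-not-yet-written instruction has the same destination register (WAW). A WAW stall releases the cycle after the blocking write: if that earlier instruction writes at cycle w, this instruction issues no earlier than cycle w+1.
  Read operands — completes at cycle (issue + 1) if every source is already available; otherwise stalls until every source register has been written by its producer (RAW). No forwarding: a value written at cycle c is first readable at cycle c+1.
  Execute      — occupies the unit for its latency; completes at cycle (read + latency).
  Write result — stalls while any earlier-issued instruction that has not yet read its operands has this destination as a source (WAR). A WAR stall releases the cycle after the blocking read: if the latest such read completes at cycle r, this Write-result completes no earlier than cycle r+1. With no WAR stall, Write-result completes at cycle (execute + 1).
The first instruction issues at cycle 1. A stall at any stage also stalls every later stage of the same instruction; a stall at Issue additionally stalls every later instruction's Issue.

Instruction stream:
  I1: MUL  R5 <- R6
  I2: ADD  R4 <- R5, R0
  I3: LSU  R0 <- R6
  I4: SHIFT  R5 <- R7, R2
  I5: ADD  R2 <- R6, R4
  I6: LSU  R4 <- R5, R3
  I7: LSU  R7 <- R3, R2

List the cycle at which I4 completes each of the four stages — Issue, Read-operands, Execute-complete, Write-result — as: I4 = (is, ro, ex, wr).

I4 = (10, 11, 12, 13)

1) issue 1, read 2, done 8, write 9
2) issue 2, read 10, done 12, write 13  <RAW R5: wait I1 write@9>
3) issue 3, read 4, done 5, write 11  <WAR R0: wait I2 read@10>
4) issue 10, read 11, done 12, write 13  <WAW R5: wait I1 write@9>
5) issue 14, read 15, done 17, write 18  <struct: ADD busy until I2 writes@13>
6) issue 15, read 16, done 17, write 18
7) issue 19, read 20, done 21, write 22  <struct: LSU busy until I6 writes@18>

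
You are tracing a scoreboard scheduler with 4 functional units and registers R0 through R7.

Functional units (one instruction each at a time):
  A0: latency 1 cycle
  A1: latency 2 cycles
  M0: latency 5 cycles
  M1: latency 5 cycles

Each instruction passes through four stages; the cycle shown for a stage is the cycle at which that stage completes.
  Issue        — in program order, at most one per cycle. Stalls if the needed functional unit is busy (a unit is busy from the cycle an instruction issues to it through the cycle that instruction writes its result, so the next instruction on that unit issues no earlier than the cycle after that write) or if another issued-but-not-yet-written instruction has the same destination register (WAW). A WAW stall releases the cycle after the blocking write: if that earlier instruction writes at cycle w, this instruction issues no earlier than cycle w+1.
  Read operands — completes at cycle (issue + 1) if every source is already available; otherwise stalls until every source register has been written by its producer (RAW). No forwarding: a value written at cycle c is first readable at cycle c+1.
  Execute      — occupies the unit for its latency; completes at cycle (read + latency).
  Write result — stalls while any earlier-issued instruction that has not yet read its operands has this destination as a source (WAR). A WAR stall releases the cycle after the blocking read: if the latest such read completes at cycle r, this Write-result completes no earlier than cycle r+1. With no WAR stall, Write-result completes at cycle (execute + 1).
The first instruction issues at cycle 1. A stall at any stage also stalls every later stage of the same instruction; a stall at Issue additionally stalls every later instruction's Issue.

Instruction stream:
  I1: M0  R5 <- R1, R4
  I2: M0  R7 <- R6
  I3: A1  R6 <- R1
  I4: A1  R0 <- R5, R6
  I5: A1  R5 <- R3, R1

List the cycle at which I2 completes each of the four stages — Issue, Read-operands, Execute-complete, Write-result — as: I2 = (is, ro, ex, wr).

I2 = (9, 10, 15, 16)

I1  is:1  ro:2  ex:7  wr:8
I2  is:9  ro:10  ex:15  wr:16  — struct: M0 busy until I1 writes@8
I3  is:10  ro:11  ex:13  wr:14
I4  is:15  ro:16  ex:18  wr:19  — struct: A1 busy until I3 writes@14
I5  is:20  ro:21  ex:23  wr:24  — struct: A1 busy until I4 writes@19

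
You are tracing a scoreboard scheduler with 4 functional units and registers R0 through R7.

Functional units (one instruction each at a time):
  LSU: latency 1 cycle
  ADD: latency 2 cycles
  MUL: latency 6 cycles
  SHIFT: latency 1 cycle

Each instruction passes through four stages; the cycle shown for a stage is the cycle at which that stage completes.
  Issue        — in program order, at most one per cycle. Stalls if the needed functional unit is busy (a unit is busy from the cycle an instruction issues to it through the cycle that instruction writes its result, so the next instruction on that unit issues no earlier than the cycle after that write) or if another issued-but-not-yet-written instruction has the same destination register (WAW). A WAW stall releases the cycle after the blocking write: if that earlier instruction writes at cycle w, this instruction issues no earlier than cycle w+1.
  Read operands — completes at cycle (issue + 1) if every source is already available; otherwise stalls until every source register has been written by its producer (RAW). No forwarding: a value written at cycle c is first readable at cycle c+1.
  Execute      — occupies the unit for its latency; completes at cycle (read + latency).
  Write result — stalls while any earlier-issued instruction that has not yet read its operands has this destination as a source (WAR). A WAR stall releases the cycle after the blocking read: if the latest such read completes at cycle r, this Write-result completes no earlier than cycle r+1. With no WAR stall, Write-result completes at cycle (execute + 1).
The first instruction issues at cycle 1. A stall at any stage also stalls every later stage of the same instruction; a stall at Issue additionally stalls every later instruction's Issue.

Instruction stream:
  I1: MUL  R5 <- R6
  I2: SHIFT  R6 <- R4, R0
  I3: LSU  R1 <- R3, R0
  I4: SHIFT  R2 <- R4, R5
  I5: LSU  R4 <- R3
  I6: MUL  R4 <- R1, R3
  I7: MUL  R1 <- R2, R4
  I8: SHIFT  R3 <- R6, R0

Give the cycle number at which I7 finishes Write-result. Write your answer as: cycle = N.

cycle = 29

c1: I1 dispatched to MUL
c2: I1 operands ready, I2 dispatched to SHIFT
c3: I2 operands ready, I3 dispatched to LSU
c4: I2 complete, I3 operands ready
c5: R6←I2, I3 complete
c6: R1←I3, I4 dispatched to SHIFT
c7: I5 dispatched to LSU
c8: I1 complete, I5 operands ready
c9: R5←I1, I5 complete
c10: I4 operands ready
c11: I4 complete, R4←I5
c12: R2←I4, I6 dispatched to MUL
c13: I6 operands ready
c19: I6 complete
c20: R4←I6
c21: I7 dispatched to MUL
c22: I7 operands ready, I8 dispatched to SHIFT
c23: I8 operands ready
c24: I8 complete
c25: R3←I8
c28: I7 complete
c29: R1←I7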